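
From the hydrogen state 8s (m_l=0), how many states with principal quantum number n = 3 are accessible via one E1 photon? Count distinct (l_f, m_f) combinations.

3

E1 requires Δl = ±1, so l_f ∈ {-1, 1}; with 0 ≤ l_f ≤ n_f−1 = 2, the allowed l_f values are {1}.
For l_f = 1: m_f ∈ {m_i−1, m_i, m_i+1} ∩ [−1, 1] = {-1, 0, 1} → 3 states.
Total: 3.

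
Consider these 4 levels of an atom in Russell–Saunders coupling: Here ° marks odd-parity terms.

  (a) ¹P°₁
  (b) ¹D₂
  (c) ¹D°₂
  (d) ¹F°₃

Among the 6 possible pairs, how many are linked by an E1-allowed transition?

(a)–(b): allowed.
(a)–(c): forbidden (parity).
(a)–(d): forbidden (parity, ΔL, ΔJ).
(b)–(c): allowed.
(b)–(d): allowed.
(c)–(d): forbidden (parity).
Allowed pairs: 3 of 6.

3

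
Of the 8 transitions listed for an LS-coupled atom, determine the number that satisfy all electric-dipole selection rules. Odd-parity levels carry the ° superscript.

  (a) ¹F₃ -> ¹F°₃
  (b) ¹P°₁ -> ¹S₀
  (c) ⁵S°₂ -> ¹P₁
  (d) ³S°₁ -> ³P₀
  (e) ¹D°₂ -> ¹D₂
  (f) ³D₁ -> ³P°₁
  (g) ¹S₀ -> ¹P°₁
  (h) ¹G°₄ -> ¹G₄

7

(a) allowed
(b) allowed
(c) forbidden (ΔS fails)
(d) allowed
(e) allowed
(f) allowed
(g) allowed
(h) allowed
Total allowed: 7 of 8.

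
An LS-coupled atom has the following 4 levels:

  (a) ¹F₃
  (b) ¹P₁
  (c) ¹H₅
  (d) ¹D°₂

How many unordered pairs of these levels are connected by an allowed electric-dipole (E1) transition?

2

(a)–(b): forbidden (parity, ΔL, ΔJ).
(a)–(c): forbidden (parity, ΔL, ΔJ).
(a)–(d): allowed.
(b)–(c): forbidden (parity, ΔL, ΔJ).
(b)–(d): allowed.
(c)–(d): forbidden (ΔL, ΔJ).
Allowed pairs: 2 of 6.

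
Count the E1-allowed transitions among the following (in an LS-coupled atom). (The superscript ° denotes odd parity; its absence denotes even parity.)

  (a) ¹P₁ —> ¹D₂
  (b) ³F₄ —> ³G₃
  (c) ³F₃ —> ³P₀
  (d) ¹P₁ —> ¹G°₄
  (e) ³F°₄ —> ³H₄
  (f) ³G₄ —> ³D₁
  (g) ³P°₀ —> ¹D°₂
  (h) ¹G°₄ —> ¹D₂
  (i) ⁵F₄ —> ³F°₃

(a) forbidden (parity fails)
(b) forbidden (parity fails)
(c) forbidden (parity, ΔL, ΔJ fail)
(d) forbidden (ΔL, ΔJ fail)
(e) forbidden (ΔL fails)
(f) forbidden (parity, ΔL, ΔJ fail)
(g) forbidden (parity, ΔS, ΔJ fail)
(h) forbidden (ΔL, ΔJ fail)
(i) forbidden (ΔS fails)
Total allowed: 0 of 9.

0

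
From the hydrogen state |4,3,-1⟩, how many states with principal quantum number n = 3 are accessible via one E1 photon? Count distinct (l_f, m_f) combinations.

E1 requires Δl = ±1, so l_f ∈ {2, 4}; with 0 ≤ l_f ≤ n_f−1 = 2, the allowed l_f values are {2}.
For l_f = 2: m_f ∈ {m_i−1, m_i, m_i+1} ∩ [−2, 2] = {-2, -1, 0} → 3 states.
Total: 3.

3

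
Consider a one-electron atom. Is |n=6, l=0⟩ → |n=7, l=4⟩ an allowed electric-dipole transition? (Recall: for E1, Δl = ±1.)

forbidden

Initial l = 0, final l = 4, so Δl = +4. E1 requires Δl = ±1: violated.
The transition is electric-dipole forbidden.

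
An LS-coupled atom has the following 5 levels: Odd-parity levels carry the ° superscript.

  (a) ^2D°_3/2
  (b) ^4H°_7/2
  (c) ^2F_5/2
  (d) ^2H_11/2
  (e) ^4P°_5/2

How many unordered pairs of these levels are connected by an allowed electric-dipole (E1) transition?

(a)–(b): forbidden (parity, ΔS, ΔL, ΔJ).
(a)–(c): allowed.
(a)–(d): forbidden (ΔL, ΔJ).
(a)–(e): forbidden (parity, ΔS).
(b)–(c): forbidden (ΔS, ΔL).
(b)–(d): forbidden (ΔS, ΔJ).
(b)–(e): forbidden (parity, ΔL).
(c)–(d): forbidden (parity, ΔL, ΔJ).
(c)–(e): forbidden (ΔS, ΔL).
(d)–(e): forbidden (ΔS, ΔL, ΔJ).
Allowed pairs: 1 of 10.

1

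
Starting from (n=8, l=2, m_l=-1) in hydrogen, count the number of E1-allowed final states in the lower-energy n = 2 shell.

2

E1 requires Δl = ±1, so l_f ∈ {1, 3}; with 0 ≤ l_f ≤ n_f−1 = 1, the allowed l_f values are {1}.
For l_f = 1: m_f ∈ {m_i−1, m_i, m_i+1} ∩ [−1, 1] = {-1, 0} → 2 states.
Total: 2.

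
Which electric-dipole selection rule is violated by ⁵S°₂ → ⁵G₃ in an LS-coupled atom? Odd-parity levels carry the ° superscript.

the ΔL = 0, ±1 rule

Initial level: S=2, L=0, J=2, parity odd. Final level: S=2, L=4, J=3, parity even.
Parity must change: odd → even — passes.
ΔS = 0: S: 2 → 2 — passes.
ΔL = 0, ±1 (not L=0↔0): L: 0 → 4, ΔL = +4 — fails.
ΔJ = 0, ±1 (not J=0↔0): J: 2 → 3, ΔJ = +1 — passes.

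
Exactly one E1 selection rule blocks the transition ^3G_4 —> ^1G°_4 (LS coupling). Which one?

the ΔS = 0 rule

Parity must change: even → odd — ok.
ΔS = 0: S: 1 → 0 — fails.
ΔL = 0, ±1 (not L=0↔0): L: 4 → 4, ΔL = +0 — ok.
ΔJ = 0, ±1 (not J=0↔0): J: 4 → 4, ΔJ = +0 — ok.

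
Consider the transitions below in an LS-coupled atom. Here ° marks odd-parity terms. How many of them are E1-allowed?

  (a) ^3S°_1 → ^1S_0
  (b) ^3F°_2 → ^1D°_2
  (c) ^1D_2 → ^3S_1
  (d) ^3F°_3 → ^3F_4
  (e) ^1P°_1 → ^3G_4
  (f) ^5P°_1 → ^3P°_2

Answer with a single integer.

(a) forbidden (ΔS, ΔL fail)
(b) forbidden (parity, ΔS fail)
(c) forbidden (parity, ΔS, ΔL fail)
(d) allowed
(e) forbidden (ΔS, ΔL, ΔJ fail)
(f) forbidden (parity, ΔS fail)
Total allowed: 1 of 6.

1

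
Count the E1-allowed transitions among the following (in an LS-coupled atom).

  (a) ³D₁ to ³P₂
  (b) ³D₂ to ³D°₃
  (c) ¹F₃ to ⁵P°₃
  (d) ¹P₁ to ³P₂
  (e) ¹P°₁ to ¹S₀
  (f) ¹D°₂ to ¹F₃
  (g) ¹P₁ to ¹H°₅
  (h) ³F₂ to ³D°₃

(a) forbidden (parity fails)
(b) allowed
(c) forbidden (ΔS, ΔL fail)
(d) forbidden (parity, ΔS fail)
(e) allowed
(f) allowed
(g) forbidden (ΔL, ΔJ fail)
(h) allowed
Total allowed: 4 of 8.

4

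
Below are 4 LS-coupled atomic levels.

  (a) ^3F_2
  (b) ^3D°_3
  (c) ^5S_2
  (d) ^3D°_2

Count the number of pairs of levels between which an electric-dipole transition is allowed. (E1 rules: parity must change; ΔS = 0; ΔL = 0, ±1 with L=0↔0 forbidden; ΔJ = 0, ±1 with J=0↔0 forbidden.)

2

(a)–(b): allowed.
(a)–(c): forbidden (parity, ΔS, ΔL).
(a)–(d): allowed.
(b)–(c): forbidden (ΔS, ΔL).
(b)–(d): forbidden (parity).
(c)–(d): forbidden (ΔS, ΔL).
Allowed pairs: 2 of 6.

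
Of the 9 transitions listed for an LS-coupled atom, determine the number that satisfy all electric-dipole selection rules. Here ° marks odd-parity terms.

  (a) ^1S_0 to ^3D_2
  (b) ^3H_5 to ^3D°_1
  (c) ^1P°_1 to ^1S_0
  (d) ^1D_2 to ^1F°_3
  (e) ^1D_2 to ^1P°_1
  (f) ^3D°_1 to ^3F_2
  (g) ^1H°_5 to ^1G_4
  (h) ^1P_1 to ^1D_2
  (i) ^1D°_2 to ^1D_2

(a) forbidden (parity, ΔS, ΔL, ΔJ fail)
(b) forbidden (ΔL, ΔJ fail)
(c) allowed
(d) allowed
(e) allowed
(f) allowed
(g) allowed
(h) forbidden (parity fails)
(i) allowed
Total allowed: 6 of 9.

6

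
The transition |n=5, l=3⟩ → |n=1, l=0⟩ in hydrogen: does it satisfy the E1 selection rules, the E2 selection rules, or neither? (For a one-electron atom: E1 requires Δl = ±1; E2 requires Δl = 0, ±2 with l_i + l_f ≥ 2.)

Δl = 0 − 3 = -3; l_i + l_f = 3.
E1 (Δl = ±1): not satisfied.
E2 (Δl = 0,±2, l_i+l_f ≥ 2): not satisfied.

neither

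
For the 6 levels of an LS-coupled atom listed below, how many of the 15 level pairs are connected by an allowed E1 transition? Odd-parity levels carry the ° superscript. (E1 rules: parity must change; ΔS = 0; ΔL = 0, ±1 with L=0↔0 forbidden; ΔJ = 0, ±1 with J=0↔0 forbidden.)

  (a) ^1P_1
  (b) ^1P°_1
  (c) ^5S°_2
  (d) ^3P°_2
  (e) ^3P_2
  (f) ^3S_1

3

(a)–(b): allowed.
(a)–(c): forbidden (ΔS).
(a)–(d): forbidden (ΔS).
(a)–(e): forbidden (parity, ΔS).
(a)–(f): forbidden (parity, ΔS).
(b)–(c): forbidden (parity, ΔS).
(b)–(d): forbidden (parity, ΔS).
(b)–(e): forbidden (ΔS).
(b)–(f): forbidden (ΔS).
(c)–(d): forbidden (parity, ΔS).
(c)–(e): forbidden (ΔS).
(c)–(f): forbidden (ΔS, ΔL).
(d)–(e): allowed.
(d)–(f): allowed.
(e)–(f): forbidden (parity).
Allowed pairs: 3 of 15.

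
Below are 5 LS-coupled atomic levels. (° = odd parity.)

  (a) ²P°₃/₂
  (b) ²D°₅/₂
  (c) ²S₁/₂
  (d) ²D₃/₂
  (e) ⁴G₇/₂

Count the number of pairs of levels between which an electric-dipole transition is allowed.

3

(a)–(b): forbidden (parity).
(a)–(c): allowed.
(a)–(d): allowed.
(a)–(e): forbidden (ΔS, ΔL, ΔJ).
(b)–(c): forbidden (ΔL, ΔJ).
(b)–(d): allowed.
(b)–(e): forbidden (ΔS, ΔL).
(c)–(d): forbidden (parity, ΔL).
(c)–(e): forbidden (parity, ΔS, ΔL, ΔJ).
(d)–(e): forbidden (parity, ΔS, ΔL, ΔJ).
Allowed pairs: 3 of 10.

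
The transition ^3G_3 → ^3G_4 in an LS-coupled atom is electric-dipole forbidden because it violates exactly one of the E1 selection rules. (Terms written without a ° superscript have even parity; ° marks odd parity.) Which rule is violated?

parity

Initial level: S=1, L=4, J=3, parity even. Final level: S=1, L=4, J=4, parity even.
Parity must change: even → even — fails.
ΔS = 0: S: 1 → 1 — ok.
ΔL = 0, ±1 (not L=0↔0): L: 4 → 4, ΔL = +0 — ok.
ΔJ = 0, ±1 (not J=0↔0): J: 3 → 4, ΔJ = +1 — ok.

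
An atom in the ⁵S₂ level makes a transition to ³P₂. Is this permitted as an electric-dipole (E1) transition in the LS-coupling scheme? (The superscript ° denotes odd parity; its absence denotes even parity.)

forbidden

Reading off the term symbols: S 2→1, L 0→1, J 2→2, parity even→even.
Parity must change: even → even — violated.
ΔS = 0: S: 2 → 1 — violated.
ΔL = 0, ±1 (not L=0↔0): L: 0 → 1, ΔL = +1 — satisfied.
ΔJ = 0, ±1 (not J=0↔0): J: 2 → 2, ΔJ = +0 — satisfied.
Rule(s) violated: parity, ΔS.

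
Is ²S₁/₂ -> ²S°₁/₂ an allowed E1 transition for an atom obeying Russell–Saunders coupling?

Parity must change: even → odd — ok.
ΔS = 0: S: 1/2 → 1/2 — ok.
ΔL = 0, ±1 (not L=0↔0): L: 0 → 0, ΔL = +0 — fails.
ΔJ = 0, ±1 (not J=0↔0): J: 1/2 → 1/2, ΔJ = +0 — ok.
Rule(s) violated: ΔL.

forbidden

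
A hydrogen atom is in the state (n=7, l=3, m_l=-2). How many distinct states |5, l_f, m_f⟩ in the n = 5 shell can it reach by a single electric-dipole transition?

E1 requires Δl = ±1, so l_f ∈ {2, 4}; with 0 ≤ l_f ≤ n_f−1 = 4, the allowed l_f values are {2, 4}.
For l_f = 2: m_f ∈ {m_i−1, m_i, m_i+1} ∩ [−2, 2] = {-2, -1} → 2 states.
For l_f = 4: m_f ∈ {m_i−1, m_i, m_i+1} ∩ [−4, 4] = {-3, -2, -1} → 3 states.
Total: 5.

5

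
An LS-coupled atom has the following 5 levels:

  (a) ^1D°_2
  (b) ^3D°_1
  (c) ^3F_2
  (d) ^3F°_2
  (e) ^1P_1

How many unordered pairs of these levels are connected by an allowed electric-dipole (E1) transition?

3

(a)–(b): forbidden (parity, ΔS).
(a)–(c): forbidden (ΔS).
(a)–(d): forbidden (parity, ΔS).
(a)–(e): allowed.
(b)–(c): allowed.
(b)–(d): forbidden (parity).
(b)–(e): forbidden (ΔS).
(c)–(d): allowed.
(c)–(e): forbidden (parity, ΔS, ΔL).
(d)–(e): forbidden (ΔS, ΔL).
Allowed pairs: 3 of 10.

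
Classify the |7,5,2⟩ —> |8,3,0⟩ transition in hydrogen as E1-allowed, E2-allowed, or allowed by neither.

Δl = 3 − 5 = -2; l_i + l_f = 8.
Δm_l = -2.
E1 (Δl = ±1, |Δm_l| ≤ 1): not satisfied.
E2 (Δl = 0,±2, l_i+l_f ≥ 2, |Δm_l| ≤ 2): satisfied.

E2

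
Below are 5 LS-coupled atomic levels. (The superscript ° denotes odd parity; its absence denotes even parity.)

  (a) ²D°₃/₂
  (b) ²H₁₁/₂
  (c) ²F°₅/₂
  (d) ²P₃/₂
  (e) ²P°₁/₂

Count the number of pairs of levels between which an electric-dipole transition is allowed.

2

(a)–(b): forbidden (ΔL, ΔJ).
(a)–(c): forbidden (parity).
(a)–(d): allowed.
(a)–(e): forbidden (parity).
(b)–(c): forbidden (ΔL, ΔJ).
(b)–(d): forbidden (parity, ΔL, ΔJ).
(b)–(e): forbidden (ΔL, ΔJ).
(c)–(d): forbidden (ΔL).
(c)–(e): forbidden (parity, ΔL, ΔJ).
(d)–(e): allowed.
Allowed pairs: 2 of 10.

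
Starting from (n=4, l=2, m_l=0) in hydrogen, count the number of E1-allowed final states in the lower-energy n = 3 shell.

E1 requires Δl = ±1, so l_f ∈ {1, 3}; with 0 ≤ l_f ≤ n_f−1 = 2, the allowed l_f values are {1}.
For l_f = 1: m_f ∈ {m_i−1, m_i, m_i+1} ∩ [−1, 1] = {-1, 0, 1} → 3 states.
Total: 3.

3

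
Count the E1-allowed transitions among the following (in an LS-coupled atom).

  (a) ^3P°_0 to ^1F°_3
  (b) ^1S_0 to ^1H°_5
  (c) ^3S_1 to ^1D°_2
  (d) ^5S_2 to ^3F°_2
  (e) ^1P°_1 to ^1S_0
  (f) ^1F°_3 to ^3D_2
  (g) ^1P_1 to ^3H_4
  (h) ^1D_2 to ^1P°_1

2

(a) forbidden (parity, ΔS, ΔL, ΔJ fail)
(b) forbidden (ΔL, ΔJ fail)
(c) forbidden (ΔS, ΔL fail)
(d) forbidden (ΔS, ΔL fail)
(e) allowed
(f) forbidden (ΔS fails)
(g) forbidden (parity, ΔS, ΔL, ΔJ fail)
(h) allowed
Total allowed: 2 of 8.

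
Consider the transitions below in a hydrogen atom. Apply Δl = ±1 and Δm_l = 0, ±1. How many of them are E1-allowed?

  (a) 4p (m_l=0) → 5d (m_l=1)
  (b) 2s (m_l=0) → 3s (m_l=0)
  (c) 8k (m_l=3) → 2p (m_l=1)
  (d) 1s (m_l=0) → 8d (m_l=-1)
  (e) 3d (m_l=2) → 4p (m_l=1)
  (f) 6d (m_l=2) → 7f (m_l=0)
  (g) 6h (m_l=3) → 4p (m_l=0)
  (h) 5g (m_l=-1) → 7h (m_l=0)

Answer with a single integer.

3

(a) allowed
(b) forbidden — Δl = +0 (E1 requires Δl = ±1)
(c) forbidden — Δl = -6 (E1 requires Δl = ±1); Δm_l = -2 (E1 requires Δm_l = 0, ±1)
(d) forbidden — Δl = +2 (E1 requires Δl = ±1)
(e) allowed
(f) forbidden — Δm_l = -2 (E1 requires Δm_l = 0, ±1)
(g) forbidden — Δl = -4 (E1 requires Δl = ±1); Δm_l = -3 (E1 requires Δm_l = 0, ±1)
(h) allowed
Total allowed: 3 of 8.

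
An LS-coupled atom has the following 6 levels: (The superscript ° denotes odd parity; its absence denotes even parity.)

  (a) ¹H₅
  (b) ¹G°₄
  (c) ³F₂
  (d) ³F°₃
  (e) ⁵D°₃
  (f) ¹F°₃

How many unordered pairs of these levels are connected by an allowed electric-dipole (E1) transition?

(a)–(b): allowed.
(a)–(c): forbidden (parity, ΔS, ΔL, ΔJ).
(a)–(d): forbidden (ΔS, ΔL, ΔJ).
(a)–(e): forbidden (ΔS, ΔL, ΔJ).
(a)–(f): forbidden (ΔL, ΔJ).
(b)–(c): forbidden (ΔS, ΔJ).
(b)–(d): forbidden (parity, ΔS).
(b)–(e): forbidden (parity, ΔS, ΔL).
(b)–(f): forbidden (parity).
(c)–(d): allowed.
(c)–(e): forbidden (ΔS).
(c)–(f): forbidden (ΔS).
(d)–(e): forbidden (parity, ΔS).
(d)–(f): forbidden (parity, ΔS).
(e)–(f): forbidden (parity, ΔS).
Allowed pairs: 2 of 15.

2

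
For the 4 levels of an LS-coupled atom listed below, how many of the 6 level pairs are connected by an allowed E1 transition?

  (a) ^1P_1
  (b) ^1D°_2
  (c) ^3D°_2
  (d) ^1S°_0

2

(a)–(b): allowed.
(a)–(c): forbidden (ΔS).
(a)–(d): allowed.
(b)–(c): forbidden (parity, ΔS).
(b)–(d): forbidden (parity, ΔL, ΔJ).
(c)–(d): forbidden (parity, ΔS, ΔL, ΔJ).
Allowed pairs: 2 of 6.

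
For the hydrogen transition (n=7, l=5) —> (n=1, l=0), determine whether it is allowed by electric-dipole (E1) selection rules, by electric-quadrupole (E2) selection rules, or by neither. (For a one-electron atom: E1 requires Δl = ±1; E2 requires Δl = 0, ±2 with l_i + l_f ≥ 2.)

Δl = 0 − 5 = -5; l_i + l_f = 5.
E1 (Δl = ±1): not satisfied.
E2 (Δl = 0,±2, l_i+l_f ≥ 2): not satisfied.

neither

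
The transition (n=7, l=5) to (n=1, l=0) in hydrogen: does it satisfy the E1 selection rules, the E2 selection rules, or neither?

Δl = 0 − 5 = -5; l_i + l_f = 5.
E1 (Δl = ±1): not satisfied.
E2 (Δl = 0,±2, l_i+l_f ≥ 2): not satisfied.

neither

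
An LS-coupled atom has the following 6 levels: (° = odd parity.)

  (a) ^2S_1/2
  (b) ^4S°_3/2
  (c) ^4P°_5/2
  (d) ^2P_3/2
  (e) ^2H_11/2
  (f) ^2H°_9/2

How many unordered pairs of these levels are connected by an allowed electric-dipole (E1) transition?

(a)–(b): forbidden (ΔS, ΔL).
(a)–(c): forbidden (ΔS, ΔJ).
(a)–(d): forbidden (parity).
(a)–(e): forbidden (parity, ΔL, ΔJ).
(a)–(f): forbidden (ΔL, ΔJ).
(b)–(c): forbidden (parity).
(b)–(d): forbidden (ΔS).
(b)–(e): forbidden (ΔS, ΔL, ΔJ).
(b)–(f): forbidden (parity, ΔS, ΔL, ΔJ).
(c)–(d): forbidden (ΔS).
(c)–(e): forbidden (ΔS, ΔL, ΔJ).
(c)–(f): forbidden (parity, ΔS, ΔL, ΔJ).
(d)–(e): forbidden (parity, ΔL, ΔJ).
(d)–(f): forbidden (ΔL, ΔJ).
(e)–(f): allowed.
Allowed pairs: 1 of 15.

1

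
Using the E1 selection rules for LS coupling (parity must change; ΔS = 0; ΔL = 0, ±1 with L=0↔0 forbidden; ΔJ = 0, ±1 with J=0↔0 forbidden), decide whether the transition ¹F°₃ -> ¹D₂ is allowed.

Initial level: S=0, L=3, J=3, parity odd. Final level: S=0, L=2, J=2, parity even.
ΔL = 0, ±1 (not L=0↔0): L: 3 → 2, ΔL = -1 — ok.
Parity must change: odd → even — ok.
ΔS = 0: S: 0 → 0 — ok.
ΔJ = 0, ±1 (not J=0↔0): J: 3 → 2, ΔJ = -1 — ok.
All four E1 rules are satisfied.

allowed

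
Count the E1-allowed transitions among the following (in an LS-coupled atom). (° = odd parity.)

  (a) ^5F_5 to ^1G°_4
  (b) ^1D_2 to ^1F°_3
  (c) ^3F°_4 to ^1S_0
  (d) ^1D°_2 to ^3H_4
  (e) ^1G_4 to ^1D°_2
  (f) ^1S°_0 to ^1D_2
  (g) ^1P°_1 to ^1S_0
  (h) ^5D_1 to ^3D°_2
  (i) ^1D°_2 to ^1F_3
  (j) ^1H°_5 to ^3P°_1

(a) forbidden (ΔS fails)
(b) allowed
(c) forbidden (ΔS, ΔL, ΔJ fail)
(d) forbidden (ΔS, ΔL, ΔJ fail)
(e) forbidden (ΔL, ΔJ fail)
(f) forbidden (ΔL, ΔJ fail)
(g) allowed
(h) forbidden (ΔS fails)
(i) allowed
(j) forbidden (parity, ΔS, ΔL, ΔJ fail)
Total allowed: 3 of 10.

3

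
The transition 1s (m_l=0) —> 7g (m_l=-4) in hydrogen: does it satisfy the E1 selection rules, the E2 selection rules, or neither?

neither

Δl = 4 − 0 = +4; l_i + l_f = 4.
Δm_l = -4.
E1 (Δl = ±1, |Δm_l| ≤ 1): not satisfied.
E2 (Δl = 0,±2, l_i+l_f ≥ 2, |Δm_l| ≤ 2): not satisfied.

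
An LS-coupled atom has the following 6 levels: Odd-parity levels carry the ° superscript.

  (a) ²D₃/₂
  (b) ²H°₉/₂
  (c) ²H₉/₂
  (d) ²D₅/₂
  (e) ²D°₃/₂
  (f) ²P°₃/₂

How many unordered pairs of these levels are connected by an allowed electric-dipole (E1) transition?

(a)–(b): forbidden (ΔL, ΔJ).
(a)–(c): forbidden (parity, ΔL, ΔJ).
(a)–(d): forbidden (parity).
(a)–(e): allowed.
(a)–(f): allowed.
(b)–(c): allowed.
(b)–(d): forbidden (ΔL, ΔJ).
(b)–(e): forbidden (parity, ΔL, ΔJ).
(b)–(f): forbidden (parity, ΔL, ΔJ).
(c)–(d): forbidden (parity, ΔL, ΔJ).
(c)–(e): forbidden (ΔL, ΔJ).
(c)–(f): forbidden (ΔL, ΔJ).
(d)–(e): allowed.
(d)–(f): allowed.
(e)–(f): forbidden (parity).
Allowed pairs: 5 of 15.

5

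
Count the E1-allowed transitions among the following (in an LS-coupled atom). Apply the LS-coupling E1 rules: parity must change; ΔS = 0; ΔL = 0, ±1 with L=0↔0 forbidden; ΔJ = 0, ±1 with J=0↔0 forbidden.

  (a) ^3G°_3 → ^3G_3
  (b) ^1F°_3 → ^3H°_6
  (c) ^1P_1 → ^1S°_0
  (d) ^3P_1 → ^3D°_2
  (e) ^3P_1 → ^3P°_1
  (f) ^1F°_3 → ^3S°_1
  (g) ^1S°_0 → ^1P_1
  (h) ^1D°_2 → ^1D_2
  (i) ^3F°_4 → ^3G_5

(a) allowed
(b) forbidden (parity, ΔS, ΔL, ΔJ fail)
(c) allowed
(d) allowed
(e) allowed
(f) forbidden (parity, ΔS, ΔL, ΔJ fail)
(g) allowed
(h) allowed
(i) allowed
Total allowed: 7 of 9.

7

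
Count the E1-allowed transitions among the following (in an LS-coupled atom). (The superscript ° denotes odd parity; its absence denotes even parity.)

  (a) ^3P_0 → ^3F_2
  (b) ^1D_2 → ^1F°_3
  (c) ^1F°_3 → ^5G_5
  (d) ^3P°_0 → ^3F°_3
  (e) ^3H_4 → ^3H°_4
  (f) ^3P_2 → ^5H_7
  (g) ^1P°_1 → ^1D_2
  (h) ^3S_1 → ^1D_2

3

(a) forbidden (parity, ΔL, ΔJ fail)
(b) allowed
(c) forbidden (ΔS, ΔJ fail)
(d) forbidden (parity, ΔL, ΔJ fail)
(e) allowed
(f) forbidden (parity, ΔS, ΔL, ΔJ fail)
(g) allowed
(h) forbidden (parity, ΔS, ΔL fail)
Total allowed: 3 of 8.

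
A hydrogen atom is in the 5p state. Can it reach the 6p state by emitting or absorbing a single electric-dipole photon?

forbidden

l: 1 → 1 (Δl = +0). Δl = ±1 ✗.
The transition is electric-dipole forbidden.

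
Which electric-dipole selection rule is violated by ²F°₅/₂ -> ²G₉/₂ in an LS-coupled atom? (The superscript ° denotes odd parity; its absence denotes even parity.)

the ΔJ = 0, ±1 rule

Initial level: S=1/2, L=3, J=5/2, parity odd. Final level: S=1/2, L=4, J=9/2, parity even.
ΔL = 0, ±1 (not L=0↔0): L: 3 → 4, ΔL = +1 — ✓.
ΔJ = 0, ±1 (not J=0↔0): J: 5/2 → 9/2, ΔJ = +2 — ✗.
ΔS = 0: S: 1/2 → 1/2 — ✓.
Parity must change: odd → even — ✓.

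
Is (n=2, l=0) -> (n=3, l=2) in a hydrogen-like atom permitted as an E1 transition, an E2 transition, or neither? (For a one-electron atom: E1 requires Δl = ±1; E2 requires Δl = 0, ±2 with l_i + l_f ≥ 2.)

E2

Δl = 2 − 0 = +2; l_i + l_f = 2.
E1 (Δl = ±1): not satisfied.
E2 (Δl = 0,±2, l_i+l_f ≥ 2): satisfied.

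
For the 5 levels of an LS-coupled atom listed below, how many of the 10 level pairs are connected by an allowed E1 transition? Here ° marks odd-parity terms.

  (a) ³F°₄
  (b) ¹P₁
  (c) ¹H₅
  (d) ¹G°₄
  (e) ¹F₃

(a)–(b): forbidden (ΔS, ΔL, ΔJ).
(a)–(c): forbidden (ΔS, ΔL).
(a)–(d): forbidden (parity, ΔS).
(a)–(e): forbidden (ΔS).
(b)–(c): forbidden (parity, ΔL, ΔJ).
(b)–(d): forbidden (ΔL, ΔJ).
(b)–(e): forbidden (parity, ΔL, ΔJ).
(c)–(d): allowed.
(c)–(e): forbidden (parity, ΔL, ΔJ).
(d)–(e): allowed.
Allowed pairs: 2 of 10.

2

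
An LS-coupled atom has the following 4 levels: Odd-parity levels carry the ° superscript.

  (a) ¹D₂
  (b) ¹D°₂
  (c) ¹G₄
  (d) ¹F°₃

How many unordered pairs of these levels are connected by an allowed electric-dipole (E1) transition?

3

(a)–(b): allowed.
(a)–(c): forbidden (parity, ΔL, ΔJ).
(a)–(d): allowed.
(b)–(c): forbidden (ΔL, ΔJ).
(b)–(d): forbidden (parity).
(c)–(d): allowed.
Allowed pairs: 3 of 6.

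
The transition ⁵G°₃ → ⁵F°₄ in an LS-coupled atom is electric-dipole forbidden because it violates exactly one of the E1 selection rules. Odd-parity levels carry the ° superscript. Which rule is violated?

Reading off the term symbols: S 2→2, L 4→3, J 3→4, parity odd→odd.
Parity must change: odd → odd — fails.
ΔS = 0: S: 2 → 2 — ok.
ΔL = 0, ±1 (not L=0↔0): L: 4 → 3, ΔL = -1 — ok.
ΔJ = 0, ±1 (not J=0↔0): J: 3 → 4, ΔJ = +1 — ok.

parity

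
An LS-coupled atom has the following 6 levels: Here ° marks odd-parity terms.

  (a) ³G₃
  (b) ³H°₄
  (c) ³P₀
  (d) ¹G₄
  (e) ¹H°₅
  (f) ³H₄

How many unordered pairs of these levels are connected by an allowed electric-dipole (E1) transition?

(a)–(b): allowed.
(a)–(c): forbidden (parity, ΔL, ΔJ).
(a)–(d): forbidden (parity, ΔS).
(a)–(e): forbidden (ΔS, ΔJ).
(a)–(f): forbidden (parity).
(b)–(c): forbidden (ΔL, ΔJ).
(b)–(d): forbidden (ΔS).
(b)–(e): forbidden (parity, ΔS).
(b)–(f): allowed.
(c)–(d): forbidden (parity, ΔS, ΔL, ΔJ).
(c)–(e): forbidden (ΔS, ΔL, ΔJ).
(c)–(f): forbidden (parity, ΔL, ΔJ).
(d)–(e): allowed.
(d)–(f): forbidden (parity, ΔS).
(e)–(f): forbidden (ΔS).
Allowed pairs: 3 of 15.

3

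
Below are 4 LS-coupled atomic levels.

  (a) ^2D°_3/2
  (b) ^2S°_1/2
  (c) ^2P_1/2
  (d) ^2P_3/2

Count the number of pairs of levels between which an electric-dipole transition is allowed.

(a)–(b): forbidden (parity, ΔL).
(a)–(c): allowed.
(a)–(d): allowed.
(b)–(c): allowed.
(b)–(d): allowed.
(c)–(d): forbidden (parity).
Allowed pairs: 4 of 6.

4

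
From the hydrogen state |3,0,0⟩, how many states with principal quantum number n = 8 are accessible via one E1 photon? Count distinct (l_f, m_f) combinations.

E1 requires Δl = ±1, so l_f ∈ {-1, 1}; with 0 ≤ l_f ≤ n_f−1 = 7, the allowed l_f values are {1}.
For l_f = 1: m_f ∈ {m_i−1, m_i, m_i+1} ∩ [−1, 1] = {-1, 0, 1} → 3 states.
Total: 3.

3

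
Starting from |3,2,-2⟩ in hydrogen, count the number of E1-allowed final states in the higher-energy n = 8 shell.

E1 requires Δl = ±1, so l_f ∈ {1, 3}; with 0 ≤ l_f ≤ n_f−1 = 7, the allowed l_f values are {1, 3}.
For l_f = 1: m_f ∈ {m_i−1, m_i, m_i+1} ∩ [−1, 1] = {-1} → 1 state.
For l_f = 3: m_f ∈ {m_i−1, m_i, m_i+1} ∩ [−3, 3] = {-3, -2, -1} → 3 states.
Total: 4.

4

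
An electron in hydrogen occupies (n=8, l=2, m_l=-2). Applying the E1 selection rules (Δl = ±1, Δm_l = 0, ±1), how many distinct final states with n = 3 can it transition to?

1

E1 requires Δl = ±1, so l_f ∈ {1, 3}; with 0 ≤ l_f ≤ n_f−1 = 2, the allowed l_f values are {1}.
For l_f = 1: m_f ∈ {m_i−1, m_i, m_i+1} ∩ [−1, 1] = {-1} → 1 state.
Total: 1.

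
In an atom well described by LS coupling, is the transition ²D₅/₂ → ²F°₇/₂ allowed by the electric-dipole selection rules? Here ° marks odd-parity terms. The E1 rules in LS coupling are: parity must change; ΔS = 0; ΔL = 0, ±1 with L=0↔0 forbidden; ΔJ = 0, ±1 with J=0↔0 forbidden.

Parity must change: even → odd — ok.
ΔS = 0: S: 1/2 → 1/2 — ok.
ΔL = 0, ±1 (not L=0↔0): L: 2 → 3, ΔL = +1 — ok.
ΔJ = 0, ±1 (not J=0↔0): J: 5/2 → 7/2, ΔJ = +1 — ok.
All four E1 rules are satisfied.

allowed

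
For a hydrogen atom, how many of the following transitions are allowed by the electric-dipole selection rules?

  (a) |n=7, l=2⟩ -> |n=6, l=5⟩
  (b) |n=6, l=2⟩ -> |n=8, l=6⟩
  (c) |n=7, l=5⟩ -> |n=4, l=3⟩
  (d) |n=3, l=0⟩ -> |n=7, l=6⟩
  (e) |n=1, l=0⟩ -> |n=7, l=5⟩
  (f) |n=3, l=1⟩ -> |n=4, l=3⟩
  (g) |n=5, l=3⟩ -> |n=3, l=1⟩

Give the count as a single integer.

0

(a) forbidden — Δl = +3 (E1 requires Δl = ±1)
(b) forbidden — Δl = +4 (E1 requires Δl = ±1)
(c) forbidden — Δl = -2 (E1 requires Δl = ±1)
(d) forbidden — Δl = +6 (E1 requires Δl = ±1)
(e) forbidden — Δl = +5 (E1 requires Δl = ±1)
(f) forbidden — Δl = +2 (E1 requires Δl = ±1)
(g) forbidden — Δl = -2 (E1 requires Δl = ±1)
Total allowed: 0 of 7.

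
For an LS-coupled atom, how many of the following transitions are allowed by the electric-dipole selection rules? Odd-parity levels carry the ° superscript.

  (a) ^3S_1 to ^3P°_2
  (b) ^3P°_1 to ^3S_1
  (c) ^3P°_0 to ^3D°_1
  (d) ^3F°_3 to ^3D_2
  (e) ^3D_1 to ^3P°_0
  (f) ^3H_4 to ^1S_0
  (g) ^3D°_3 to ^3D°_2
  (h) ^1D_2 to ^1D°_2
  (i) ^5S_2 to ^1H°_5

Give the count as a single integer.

5

(a) allowed
(b) allowed
(c) forbidden (parity fails)
(d) allowed
(e) allowed
(f) forbidden (parity, ΔS, ΔL, ΔJ fail)
(g) forbidden (parity fails)
(h) allowed
(i) forbidden (ΔS, ΔL, ΔJ fail)
Total allowed: 5 of 9.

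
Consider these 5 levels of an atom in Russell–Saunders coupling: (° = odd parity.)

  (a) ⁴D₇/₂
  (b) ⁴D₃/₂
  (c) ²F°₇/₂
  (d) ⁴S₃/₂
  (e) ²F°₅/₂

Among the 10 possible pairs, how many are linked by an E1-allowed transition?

(a)–(b): forbidden (parity, ΔJ).
(a)–(c): forbidden (ΔS).
(a)–(d): forbidden (parity, ΔL, ΔJ).
(a)–(e): forbidden (ΔS).
(b)–(c): forbidden (ΔS, ΔJ).
(b)–(d): forbidden (parity, ΔL).
(b)–(e): forbidden (ΔS).
(c)–(d): forbidden (ΔS, ΔL, ΔJ).
(c)–(e): forbidden (parity).
(d)–(e): forbidden (ΔS, ΔL).
Allowed pairs: 0 of 10.

0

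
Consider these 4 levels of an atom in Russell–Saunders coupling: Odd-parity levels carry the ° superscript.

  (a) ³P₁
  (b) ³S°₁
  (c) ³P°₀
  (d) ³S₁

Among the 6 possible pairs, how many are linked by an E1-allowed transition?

(a)–(b): allowed.
(a)–(c): allowed.
(a)–(d): forbidden (parity).
(b)–(c): forbidden (parity).
(b)–(d): forbidden (ΔL).
(c)–(d): allowed.
Allowed pairs: 3 of 6.

3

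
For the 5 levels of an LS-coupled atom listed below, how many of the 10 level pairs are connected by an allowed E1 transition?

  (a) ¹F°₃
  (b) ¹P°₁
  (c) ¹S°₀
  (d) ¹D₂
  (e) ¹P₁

(a)–(b): forbidden (parity, ΔL, ΔJ).
(a)–(c): forbidden (parity, ΔL, ΔJ).
(a)–(d): allowed.
(a)–(e): forbidden (ΔL, ΔJ).
(b)–(c): forbidden (parity).
(b)–(d): allowed.
(b)–(e): allowed.
(c)–(d): forbidden (ΔL, ΔJ).
(c)–(e): allowed.
(d)–(e): forbidden (parity).
Allowed pairs: 4 of 10.

4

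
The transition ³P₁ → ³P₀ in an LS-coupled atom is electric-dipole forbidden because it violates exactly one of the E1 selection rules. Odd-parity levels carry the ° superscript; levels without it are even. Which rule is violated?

Parity must change: even → even — violated.
ΔS = 0: S: 1 → 1 — satisfied.
ΔL = 0, ±1 (not L=0↔0): L: 1 → 1, ΔL = +0 — satisfied.
ΔJ = 0, ±1 (not J=0↔0): J: 1 → 0, ΔJ = -1 — satisfied.

parity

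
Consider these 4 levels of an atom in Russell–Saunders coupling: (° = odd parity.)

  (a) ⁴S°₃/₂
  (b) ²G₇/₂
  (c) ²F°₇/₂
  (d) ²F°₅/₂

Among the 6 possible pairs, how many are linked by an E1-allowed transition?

(a)–(b): forbidden (ΔS, ΔL, ΔJ).
(a)–(c): forbidden (parity, ΔS, ΔL, ΔJ).
(a)–(d): forbidden (parity, ΔS, ΔL).
(b)–(c): allowed.
(b)–(d): allowed.
(c)–(d): forbidden (parity).
Allowed pairs: 2 of 6.

2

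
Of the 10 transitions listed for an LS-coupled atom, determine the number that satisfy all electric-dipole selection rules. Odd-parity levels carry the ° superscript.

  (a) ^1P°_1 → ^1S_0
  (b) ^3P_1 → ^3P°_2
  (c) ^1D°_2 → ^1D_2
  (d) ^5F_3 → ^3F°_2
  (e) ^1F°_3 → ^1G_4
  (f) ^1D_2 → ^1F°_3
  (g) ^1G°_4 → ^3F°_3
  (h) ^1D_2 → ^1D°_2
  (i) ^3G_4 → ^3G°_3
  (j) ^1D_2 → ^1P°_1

(a) allowed
(b) allowed
(c) allowed
(d) forbidden (ΔS fails)
(e) allowed
(f) allowed
(g) forbidden (parity, ΔS fail)
(h) allowed
(i) allowed
(j) allowed
Total allowed: 8 of 10.

8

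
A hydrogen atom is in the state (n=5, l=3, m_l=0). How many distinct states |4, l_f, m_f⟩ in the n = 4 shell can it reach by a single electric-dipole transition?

3

E1 requires Δl = ±1, so l_f ∈ {2, 4}; with 0 ≤ l_f ≤ n_f−1 = 3, the allowed l_f values are {2}.
For l_f = 2: m_f ∈ {m_i−1, m_i, m_i+1} ∩ [−2, 2] = {-1, 0, 1} → 3 states.
Total: 3.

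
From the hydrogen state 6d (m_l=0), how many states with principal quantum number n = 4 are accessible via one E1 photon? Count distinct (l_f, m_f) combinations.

E1 requires Δl = ±1, so l_f ∈ {1, 3}; with 0 ≤ l_f ≤ n_f−1 = 3, the allowed l_f values are {1, 3}.
For l_f = 1: m_f ∈ {m_i−1, m_i, m_i+1} ∩ [−1, 1] = {-1, 0, 1} → 3 states.
For l_f = 3: m_f ∈ {m_i−1, m_i, m_i+1} ∩ [−3, 3] = {-1, 0, 1} → 3 states.
Total: 6.

6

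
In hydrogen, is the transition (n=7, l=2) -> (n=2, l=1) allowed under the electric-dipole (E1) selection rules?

allowed

Δl = 1 − 2 = -1; the E1 rule Δl = ±1 is satisfied.
All E1 selection rules are satisfied.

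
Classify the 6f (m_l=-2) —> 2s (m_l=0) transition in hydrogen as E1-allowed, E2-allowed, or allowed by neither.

neither

Δl = 0 − 3 = -3; l_i + l_f = 3.
Δm_l = +2.
E1 (Δl = ±1, |Δm_l| ≤ 1): not satisfied.
E2 (Δl = 0,±2, l_i+l_f ≥ 2, |Δm_l| ≤ 2): not satisfied.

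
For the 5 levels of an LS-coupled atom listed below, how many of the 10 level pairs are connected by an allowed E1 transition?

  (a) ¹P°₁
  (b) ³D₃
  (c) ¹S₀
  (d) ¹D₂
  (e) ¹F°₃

(a)–(b): forbidden (ΔS, ΔJ).
(a)–(c): allowed.
(a)–(d): allowed.
(a)–(e): forbidden (parity, ΔL, ΔJ).
(b)–(c): forbidden (parity, ΔS, ΔL, ΔJ).
(b)–(d): forbidden (parity, ΔS).
(b)–(e): forbidden (ΔS).
(c)–(d): forbidden (parity, ΔL, ΔJ).
(c)–(e): forbidden (ΔL, ΔJ).
(d)–(e): allowed.
Allowed pairs: 3 of 10.

3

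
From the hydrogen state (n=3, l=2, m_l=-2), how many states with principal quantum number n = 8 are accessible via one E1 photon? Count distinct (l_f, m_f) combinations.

E1 requires Δl = ±1, so l_f ∈ {1, 3}; with 0 ≤ l_f ≤ n_f−1 = 7, the allowed l_f values are {1, 3}.
For l_f = 1: m_f ∈ {m_i−1, m_i, m_i+1} ∩ [−1, 1] = {-1} → 1 state.
For l_f = 3: m_f ∈ {m_i−1, m_i, m_i+1} ∩ [−3, 3] = {-3, -2, -1} → 3 states.
Total: 4.

4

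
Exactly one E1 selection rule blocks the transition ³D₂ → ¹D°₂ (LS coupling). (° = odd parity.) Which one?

the ΔS = 0 rule

Parity must change: even → odd — passes.
ΔS = 0: S: 1 → 0 — fails.
ΔL = 0, ±1 (not L=0↔0): L: 2 → 2, ΔL = +0 — passes.
ΔJ = 0, ±1 (not J=0↔0): J: 2 → 2, ΔJ = +0 — passes.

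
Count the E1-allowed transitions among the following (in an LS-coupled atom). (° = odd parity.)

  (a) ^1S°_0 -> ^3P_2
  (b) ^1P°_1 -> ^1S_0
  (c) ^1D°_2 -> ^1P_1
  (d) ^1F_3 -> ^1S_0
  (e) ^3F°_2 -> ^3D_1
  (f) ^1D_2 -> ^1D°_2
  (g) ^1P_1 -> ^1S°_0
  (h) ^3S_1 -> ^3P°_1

(a) forbidden (ΔS, ΔJ fail)
(b) allowed
(c) allowed
(d) forbidden (parity, ΔL, ΔJ fail)
(e) allowed
(f) allowed
(g) allowed
(h) allowed
Total allowed: 6 of 8.

6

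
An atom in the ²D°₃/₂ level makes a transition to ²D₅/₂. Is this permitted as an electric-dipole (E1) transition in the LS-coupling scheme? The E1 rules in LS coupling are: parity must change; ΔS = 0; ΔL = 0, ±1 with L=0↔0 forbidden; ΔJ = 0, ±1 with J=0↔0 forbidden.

allowed

ΔL = 0, ±1 (not L=0↔0): L: 2 → 2, ΔL = +0 — satisfied.
ΔS = 0: S: 1/2 → 1/2 — satisfied.
Parity must change: odd → even — satisfied.
ΔJ = 0, ±1 (not J=0↔0): J: 3/2 → 5/2, ΔJ = +1 — satisfied.
All four E1 rules are satisfied.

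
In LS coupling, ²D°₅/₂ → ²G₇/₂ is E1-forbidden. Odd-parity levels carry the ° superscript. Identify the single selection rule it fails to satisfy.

Reading off the term symbols: S 1/2→1/2, L 2→4, J 5/2→7/2, parity odd→even.
Parity must change: odd → even — ok.
ΔS = 0: S: 1/2 → 1/2 — ok.
ΔL = 0, ±1 (not L=0↔0): L: 2 → 4, ΔL = +2 — fails.
ΔJ = 0, ±1 (not J=0↔0): J: 5/2 → 7/2, ΔJ = +1 — ok.

the ΔL = 0, ±1 rule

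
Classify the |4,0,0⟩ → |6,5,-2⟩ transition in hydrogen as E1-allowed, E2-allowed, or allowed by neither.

Δl = 5 − 0 = +5; l_i + l_f = 5.
Δm_l = -2.
E1 (Δl = ±1, |Δm_l| ≤ 1): not satisfied.
E2 (Δl = 0,±2, l_i+l_f ≥ 2, |Δm_l| ≤ 2): not satisfied.

neither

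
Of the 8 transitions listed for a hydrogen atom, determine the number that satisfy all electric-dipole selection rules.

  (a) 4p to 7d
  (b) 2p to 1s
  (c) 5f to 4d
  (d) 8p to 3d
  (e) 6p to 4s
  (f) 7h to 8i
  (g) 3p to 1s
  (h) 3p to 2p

(a) allowed
(b) allowed
(c) allowed
(d) allowed
(e) allowed
(f) allowed
(g) allowed
(h) forbidden — Δl = +0 (E1 requires Δl = ±1)
Total allowed: 7 of 8.

7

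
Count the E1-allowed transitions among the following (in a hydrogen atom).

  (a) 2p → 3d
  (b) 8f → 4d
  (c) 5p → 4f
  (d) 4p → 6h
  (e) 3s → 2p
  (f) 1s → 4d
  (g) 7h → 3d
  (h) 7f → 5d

(a) allowed
(b) allowed
(c) forbidden — Δl = +2 (E1 requires Δl = ±1)
(d) forbidden — Δl = +4 (E1 requires Δl = ±1)
(e) allowed
(f) forbidden — Δl = +2 (E1 requires Δl = ±1)
(g) forbidden — Δl = -3 (E1 requires Δl = ±1)
(h) allowed
Total allowed: 4 of 8.

4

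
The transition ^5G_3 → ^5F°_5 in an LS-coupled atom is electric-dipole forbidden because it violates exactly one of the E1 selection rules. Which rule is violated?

Initial level: S=2, L=4, J=3, parity even. Final level: S=2, L=3, J=5, parity odd.
Parity must change: even → odd — passes.
ΔJ = 0, ±1 (not J=0↔0): J: 3 → 5, ΔJ = +2 — fails.
ΔL = 0, ±1 (not L=0↔0): L: 4 → 3, ΔL = -1 — passes.
ΔS = 0: S: 2 → 2 — passes.

the ΔJ = 0, ±1 rule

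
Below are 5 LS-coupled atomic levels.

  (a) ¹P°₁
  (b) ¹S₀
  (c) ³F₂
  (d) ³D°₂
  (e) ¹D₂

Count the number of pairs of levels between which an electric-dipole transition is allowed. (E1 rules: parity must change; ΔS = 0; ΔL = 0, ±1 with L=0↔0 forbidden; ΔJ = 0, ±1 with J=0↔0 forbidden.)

(a)–(b): allowed.
(a)–(c): forbidden (ΔS, ΔL).
(a)–(d): forbidden (parity, ΔS).
(a)–(e): allowed.
(b)–(c): forbidden (parity, ΔS, ΔL, ΔJ).
(b)–(d): forbidden (ΔS, ΔL, ΔJ).
(b)–(e): forbidden (parity, ΔL, ΔJ).
(c)–(d): allowed.
(c)–(e): forbidden (parity, ΔS).
(d)–(e): forbidden (ΔS).
Allowed pairs: 3 of 10.

3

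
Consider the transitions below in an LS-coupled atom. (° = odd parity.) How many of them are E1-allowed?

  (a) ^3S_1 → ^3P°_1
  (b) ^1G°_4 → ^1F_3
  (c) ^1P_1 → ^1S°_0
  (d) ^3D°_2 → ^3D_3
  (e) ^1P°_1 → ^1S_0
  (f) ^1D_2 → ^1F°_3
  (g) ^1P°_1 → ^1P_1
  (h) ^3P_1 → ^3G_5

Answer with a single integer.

(a) allowed
(b) allowed
(c) allowed
(d) allowed
(e) allowed
(f) allowed
(g) allowed
(h) forbidden (parity, ΔL, ΔJ fail)
Total allowed: 7 of 8.

7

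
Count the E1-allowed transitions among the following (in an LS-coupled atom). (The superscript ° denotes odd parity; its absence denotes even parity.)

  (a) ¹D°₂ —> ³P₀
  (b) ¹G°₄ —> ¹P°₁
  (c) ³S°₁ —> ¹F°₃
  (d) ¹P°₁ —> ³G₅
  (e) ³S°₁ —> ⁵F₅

(a) forbidden (ΔS, ΔJ fail)
(b) forbidden (parity, ΔL, ΔJ fail)
(c) forbidden (parity, ΔS, ΔL, ΔJ fail)
(d) forbidden (ΔS, ΔL, ΔJ fail)
(e) forbidden (ΔS, ΔL, ΔJ fail)
Total allowed: 0 of 5.

0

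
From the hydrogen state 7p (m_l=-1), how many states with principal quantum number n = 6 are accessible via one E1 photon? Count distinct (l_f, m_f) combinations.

4

E1 requires Δl = ±1, so l_f ∈ {0, 2}; with 0 ≤ l_f ≤ n_f−1 = 5, the allowed l_f values are {0, 2}.
For l_f = 0: m_f ∈ {m_i−1, m_i, m_i+1} ∩ [−0, 0] = {0} → 1 state.
For l_f = 2: m_f ∈ {m_i−1, m_i, m_i+1} ∩ [−2, 2] = {-2, -1, 0} → 3 states.
Total: 4.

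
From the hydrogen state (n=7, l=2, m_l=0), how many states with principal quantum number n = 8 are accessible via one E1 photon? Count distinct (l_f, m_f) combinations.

6

E1 requires Δl = ±1, so l_f ∈ {1, 3}; with 0 ≤ l_f ≤ n_f−1 = 7, the allowed l_f values are {1, 3}.
For l_f = 1: m_f ∈ {m_i−1, m_i, m_i+1} ∩ [−1, 1] = {-1, 0, 1} → 3 states.
For l_f = 3: m_f ∈ {m_i−1, m_i, m_i+1} ∩ [−3, 3] = {-1, 0, 1} → 3 states.
Total: 6.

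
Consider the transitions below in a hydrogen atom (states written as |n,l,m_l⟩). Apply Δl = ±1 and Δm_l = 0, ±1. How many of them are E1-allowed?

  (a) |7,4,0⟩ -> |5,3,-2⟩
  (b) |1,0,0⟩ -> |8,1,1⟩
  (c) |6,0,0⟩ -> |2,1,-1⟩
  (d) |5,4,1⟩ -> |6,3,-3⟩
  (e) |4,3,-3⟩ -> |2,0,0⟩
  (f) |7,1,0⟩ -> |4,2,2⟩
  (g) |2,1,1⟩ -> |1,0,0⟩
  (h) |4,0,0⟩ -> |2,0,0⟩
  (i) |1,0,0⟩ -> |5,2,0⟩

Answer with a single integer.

(a) forbidden — Δm_l = -2 (E1 requires Δm_l = 0, ±1)
(b) allowed
(c) allowed
(d) forbidden — Δm_l = -4 (E1 requires Δm_l = 0, ±1)
(e) forbidden — Δl = -3 (E1 requires Δl = ±1); Δm_l = +3 (E1 requires Δm_l = 0, ±1)
(f) forbidden — Δm_l = +2 (E1 requires Δm_l = 0, ±1)
(g) allowed
(h) forbidden — Δl = +0 (E1 requires Δl = ±1)
(i) forbidden — Δl = +2 (E1 requires Δl = ±1)
Total allowed: 3 of 9.

3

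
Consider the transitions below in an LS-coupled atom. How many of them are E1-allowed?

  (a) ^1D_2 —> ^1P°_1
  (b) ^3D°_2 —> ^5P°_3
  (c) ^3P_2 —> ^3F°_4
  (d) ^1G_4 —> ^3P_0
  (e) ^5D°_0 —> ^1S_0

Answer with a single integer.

1

(a) allowed
(b) forbidden (parity, ΔS fail)
(c) forbidden (ΔL, ΔJ fail)
(d) forbidden (parity, ΔS, ΔL, ΔJ fail)
(e) forbidden (ΔS, ΔL, ΔJ fail)
Total allowed: 1 of 5.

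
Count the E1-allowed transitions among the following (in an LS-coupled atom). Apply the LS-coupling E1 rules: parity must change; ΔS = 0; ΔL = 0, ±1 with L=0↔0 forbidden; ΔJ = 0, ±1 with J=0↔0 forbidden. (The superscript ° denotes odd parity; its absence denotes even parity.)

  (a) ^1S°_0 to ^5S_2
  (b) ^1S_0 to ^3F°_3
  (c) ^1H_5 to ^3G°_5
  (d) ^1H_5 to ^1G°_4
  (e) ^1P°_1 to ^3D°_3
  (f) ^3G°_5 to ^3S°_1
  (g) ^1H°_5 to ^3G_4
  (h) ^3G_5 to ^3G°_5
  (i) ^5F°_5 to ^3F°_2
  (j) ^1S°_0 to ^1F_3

2

(a) forbidden (ΔS, ΔL, ΔJ fail)
(b) forbidden (ΔS, ΔL, ΔJ fail)
(c) forbidden (ΔS fails)
(d) allowed
(e) forbidden (parity, ΔS, ΔJ fail)
(f) forbidden (parity, ΔL, ΔJ fail)
(g) forbidden (ΔS fails)
(h) allowed
(i) forbidden (parity, ΔS, ΔJ fail)
(j) forbidden (ΔL, ΔJ fail)
Total allowed: 2 of 10.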